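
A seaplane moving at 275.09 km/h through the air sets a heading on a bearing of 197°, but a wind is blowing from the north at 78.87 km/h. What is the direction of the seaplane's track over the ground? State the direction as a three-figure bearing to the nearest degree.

Taking east as x and north as y: velocity relative to the air = (-80.429, -263.070) km/h; the air relative to ground = (0.000, -78.870) km/h.
Velocity relative to ground = (-80.429, -263.070) + (0.000, -78.870) = (-80.429, -341.940) km/h.
Bearing = atan2(-80.43, -341.94) = 193.24° clockwise from north.

193°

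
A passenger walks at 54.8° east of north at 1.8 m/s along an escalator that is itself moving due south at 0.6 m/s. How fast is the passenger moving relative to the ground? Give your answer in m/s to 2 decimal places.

1.53 m/s

Taking east as x and north as y: escalator velocity = (0.000, -0.600) m/s; passenger velocity relative to escalator = (1.471, 1.038) m/s.
Velocity relative to ground = (0.000, -0.600) + (1.471, 1.038) = (1.471, 0.438) m/s.
Speed = |(1.471, 0.438)| = 1.535 m/s.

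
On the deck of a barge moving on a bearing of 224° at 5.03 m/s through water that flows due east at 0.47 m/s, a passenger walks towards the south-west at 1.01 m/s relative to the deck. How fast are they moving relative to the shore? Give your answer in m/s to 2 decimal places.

5.72 m/s

In east/north components (m/s): passenger relative to barge = (-0.714, -0.714); barge relative to water = (-3.494, -3.618); water relative to ground = (0.470, 0.000).
Sum = (-3.738, -4.332) m/s.
Speed = |(-3.738, -4.332)| = 5.722 m/s.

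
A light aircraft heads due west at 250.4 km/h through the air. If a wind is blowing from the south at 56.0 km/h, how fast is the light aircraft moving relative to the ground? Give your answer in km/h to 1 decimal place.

256.6 km/h

Taking east as x and north as y: velocity relative to the air = (-250.400, 0.000) km/h; the air relative to ground = (0.000, 56.000) km/h.
Velocity relative to ground = (-250.400, 0.000) + (0.000, 56.000) = (-250.400, 56.000) km/h.
Speed = |(-250.400, 56.000)| = 256.586 km/h.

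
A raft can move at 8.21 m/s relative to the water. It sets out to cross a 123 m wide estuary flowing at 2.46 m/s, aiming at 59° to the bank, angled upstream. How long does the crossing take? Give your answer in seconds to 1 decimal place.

17.5 s

The component of the raft's velocity perpendicular to the bank is 8.21 × sin 59° = 7.037 m/s.
Only the cross-stream component determines the crossing time; the current contributes nothing perpendicular to the bank.
Time = 123 / 7.037 = 17.478 s.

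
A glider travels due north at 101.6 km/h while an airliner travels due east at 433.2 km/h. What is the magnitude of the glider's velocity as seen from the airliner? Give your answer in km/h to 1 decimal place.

Taking east as x and north as y: glider velocity = (0.000, 101.600) km/h; airliner velocity = (433.200, 0.000) km/h.
Velocity of glider relative to airliner = (0.000, 101.600) − (433.200, 0.000) = (-433.200, 101.600) km/h.
Magnitude = |(-433.200, 101.600)| = 444.955 km/h.

445.0 km/h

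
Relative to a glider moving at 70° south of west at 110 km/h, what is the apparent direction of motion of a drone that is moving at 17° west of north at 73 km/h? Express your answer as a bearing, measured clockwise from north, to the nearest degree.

005°

Taking east as x and north as y: drone velocity = (-21.343, 69.810) km/h; glider velocity = (-37.622, -103.366) km/h.
Velocity of drone relative to glider = (-21.343, 69.810) − (-37.622, -103.366) = (16.279, 173.176) km/h.
Bearing = atan2(16.28, 173.18) = 5.37° clockwise from north.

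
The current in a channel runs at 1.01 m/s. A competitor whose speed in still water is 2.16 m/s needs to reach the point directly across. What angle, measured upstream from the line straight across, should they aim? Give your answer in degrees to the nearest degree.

28°

To cancel the current, the upstream component of the competitor's velocity must equal the flow: 2.16 sin θ = 1.01.
sin θ = 1.01 / 2.16 = 0.4676.
θ = arcsin(0.4676) = 27.878°.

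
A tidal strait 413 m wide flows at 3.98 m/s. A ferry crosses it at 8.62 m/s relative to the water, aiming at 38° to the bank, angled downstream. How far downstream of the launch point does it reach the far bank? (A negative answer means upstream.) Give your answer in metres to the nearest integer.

Perpendicular speed = 5.307 m/s; crossing time = 413 / 5.307 = 77.822 s.
Net downstream speed = 10.773 m/s.
Drift = 10.773 × 77.822 = 838.346 m (downstream).

838 m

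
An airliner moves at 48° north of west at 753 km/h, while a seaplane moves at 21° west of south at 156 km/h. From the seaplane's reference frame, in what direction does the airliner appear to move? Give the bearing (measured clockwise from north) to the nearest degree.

Taking east as x and north as y: airliner velocity = (-503.855, 559.588) km/h; seaplane velocity = (-55.905, -145.639) km/h.
Velocity of airliner relative to seaplane = (-503.855, 559.588) − (-55.905, -145.639) = (-447.950, 705.227) km/h.
Bearing = atan2(-447.95, 705.23) = 327.58° clockwise from north.

328°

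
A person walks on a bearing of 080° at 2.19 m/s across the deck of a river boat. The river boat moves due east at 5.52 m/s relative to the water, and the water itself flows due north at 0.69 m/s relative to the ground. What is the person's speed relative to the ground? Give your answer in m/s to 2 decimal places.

7.75 m/s

In east/north components (m/s): person relative to river boat = (2.157, 0.380); river boat relative to water = (5.520, 0.000); water relative to ground = (0.000, 0.690).
Sum = (7.677, 1.070) m/s.
Speed = |(7.677, 1.070)| = 7.751 m/s.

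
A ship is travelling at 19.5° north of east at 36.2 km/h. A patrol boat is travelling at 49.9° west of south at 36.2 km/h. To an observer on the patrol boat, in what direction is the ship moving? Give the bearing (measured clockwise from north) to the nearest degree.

Taking east as x and north as y: ship velocity = (34.124, 12.084) km/h; patrol boat velocity = (-27.690, -23.317) km/h.
Velocity of ship relative to patrol boat = (34.124, 12.084) − (-27.690, -23.317) = (61.814, 35.401) km/h.
Bearing = atan2(61.81, 35.40) = 60.20° clockwise from north.

060°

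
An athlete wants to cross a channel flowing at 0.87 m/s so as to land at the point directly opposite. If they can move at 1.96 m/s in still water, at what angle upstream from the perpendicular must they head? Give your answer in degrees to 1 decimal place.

To cancel the current, the upstream component of the athlete's velocity must equal the flow: 1.96 sin θ = 0.87.
sin θ = 0.87 / 1.96 = 0.4439.
θ = arcsin(0.4439) = 26.352°.

26.4°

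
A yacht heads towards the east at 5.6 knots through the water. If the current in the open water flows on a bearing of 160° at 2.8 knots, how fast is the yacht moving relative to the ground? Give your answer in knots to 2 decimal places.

7.07 knots

Taking east as x and north as y: velocity relative to the water = (5.600, 0.000) knots; the water relative to ground = (0.958, -2.631) knots.
Velocity relative to ground = (5.600, 0.000) + (0.958, -2.631) = (6.558, -2.631) knots.
Speed = |(6.558, -2.631)| = 7.066 knots.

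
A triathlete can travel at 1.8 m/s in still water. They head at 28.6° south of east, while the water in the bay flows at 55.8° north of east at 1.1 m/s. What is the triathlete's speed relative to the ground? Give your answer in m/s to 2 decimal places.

2.20 m/s

Taking east as x and north as y: velocity relative to the water = (1.580, -0.862) m/s; the water relative to ground = (0.618, 0.910) m/s.
Velocity relative to ground = (1.580, -0.862) + (0.618, 0.910) = (2.199, 0.048) m/s.
Speed = |(2.199, 0.048)| = 2.199 m/s.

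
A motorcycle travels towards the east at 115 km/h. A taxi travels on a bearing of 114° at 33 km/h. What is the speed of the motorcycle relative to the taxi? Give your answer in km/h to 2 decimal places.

85.91 km/h

Taking east as x and north as y: motorcycle velocity = (115.000, 0.000) km/h; taxi velocity = (30.147, -13.422) km/h.
Velocity of motorcycle relative to taxi = (115.000, 0.000) − (30.147, -13.422) = (84.853, 13.422) km/h.
Magnitude = |(84.853, 13.422)| = 85.908 km/h.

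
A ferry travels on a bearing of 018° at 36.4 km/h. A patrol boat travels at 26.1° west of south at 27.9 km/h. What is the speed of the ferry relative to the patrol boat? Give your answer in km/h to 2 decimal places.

64.14 km/h

Taking east as x and north as y: ferry velocity = (11.248, 34.618) km/h; patrol boat velocity = (-12.274, -25.055) km/h.
Velocity of ferry relative to patrol boat = (11.248, 34.618) − (-12.274, -25.055) = (23.523, 59.673) km/h.
Magnitude = |(23.523, 59.673)| = 64.142 km/h.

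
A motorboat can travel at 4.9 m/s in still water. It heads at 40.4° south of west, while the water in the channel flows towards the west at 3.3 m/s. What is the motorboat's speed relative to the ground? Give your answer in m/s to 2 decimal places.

7.72 m/s

Taking east as x and north as y: velocity relative to the water = (-3.732, -3.176) m/s; the water relative to ground = (-3.300, 0.000) m/s.
Velocity relative to ground = (-3.732, -3.176) + (-3.300, 0.000) = (-7.032, -3.176) m/s.
Speed = |(-7.032, -3.176)| = 7.715 m/s.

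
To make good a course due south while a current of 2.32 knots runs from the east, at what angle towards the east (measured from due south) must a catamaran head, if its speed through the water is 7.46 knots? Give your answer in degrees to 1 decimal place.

18.1°

The current pushes perpendicular to the desired track; the heading must have a component into the current equal to 2.32 knots: 7.46 sin θ = 2.32.
sin θ = 0.3110, so θ = 18.119°.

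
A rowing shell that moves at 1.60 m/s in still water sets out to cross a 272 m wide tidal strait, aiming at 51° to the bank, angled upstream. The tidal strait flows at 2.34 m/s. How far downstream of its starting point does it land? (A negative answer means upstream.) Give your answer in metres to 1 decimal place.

Perpendicular speed = 1.243 m/s; crossing time = 272 / 1.243 = 218.749 s.
Net downstream speed = 1.333 m/s.
Drift = 1.333 × 218.749 = 291.612 m (downstream).

291.6 m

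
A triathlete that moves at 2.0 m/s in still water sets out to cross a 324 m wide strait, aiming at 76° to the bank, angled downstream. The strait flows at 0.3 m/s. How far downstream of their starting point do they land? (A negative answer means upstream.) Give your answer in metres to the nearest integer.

131 m

Perpendicular speed = 1.941 m/s; crossing time = 324 / 1.941 = 166.959 s.
Net downstream speed = 0.784 m/s.
Drift = 0.784 × 166.959 = 130.870 m (downstream).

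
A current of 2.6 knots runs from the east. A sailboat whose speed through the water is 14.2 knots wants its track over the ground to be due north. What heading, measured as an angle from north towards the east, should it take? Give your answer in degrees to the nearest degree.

11°

The current pushes perpendicular to the desired track; the heading must have a component into the current equal to 2.6 knots: 14.2 sin θ = 2.6.
sin θ = 0.1831, so θ = 10.550°.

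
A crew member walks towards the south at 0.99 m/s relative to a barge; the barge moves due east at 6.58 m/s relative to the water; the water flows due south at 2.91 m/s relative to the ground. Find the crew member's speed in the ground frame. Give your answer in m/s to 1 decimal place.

In east/north components (m/s): crew member relative to barge = (0.000, -0.990); barge relative to water = (6.580, 0.000); water relative to ground = (0.000, -2.910).
Sum = (6.580, -3.900) m/s.
Speed = |(6.580, -3.900)| = 7.649 m/s.

7.6 m/s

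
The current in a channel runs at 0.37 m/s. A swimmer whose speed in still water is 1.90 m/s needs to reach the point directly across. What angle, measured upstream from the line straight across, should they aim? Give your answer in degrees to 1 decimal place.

11.2°

To cancel the current, the upstream component of the swimmer's velocity must equal the flow: 1.90 sin θ = 0.37.
sin θ = 0.37 / 1.90 = 0.1947.
θ = arcsin(0.1947) = 11.229°.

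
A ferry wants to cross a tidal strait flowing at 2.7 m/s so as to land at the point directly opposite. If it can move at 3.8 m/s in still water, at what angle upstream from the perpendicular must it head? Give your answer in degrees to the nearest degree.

To cancel the current, the upstream component of the ferry's velocity must equal the flow: 3.8 sin θ = 2.7.
sin θ = 2.7 / 3.8 = 0.7105.
θ = arcsin(0.7105) = 45.278°.

45°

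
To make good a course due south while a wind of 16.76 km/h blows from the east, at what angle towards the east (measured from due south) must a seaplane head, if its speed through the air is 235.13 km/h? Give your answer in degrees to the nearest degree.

The wind pushes perpendicular to the desired track; the heading must have a component into the wind equal to 16.76 km/h: 235.13 sin θ = 16.76.
sin θ = 0.0713, so θ = 4.087°.

4°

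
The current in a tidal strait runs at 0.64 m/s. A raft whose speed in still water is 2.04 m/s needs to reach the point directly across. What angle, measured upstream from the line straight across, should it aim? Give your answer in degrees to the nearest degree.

18°

To cancel the current, the upstream component of the raft's velocity must equal the flow: 2.04 sin θ = 0.64.
sin θ = 0.64 / 2.04 = 0.3137.
θ = arcsin(0.3137) = 18.284°.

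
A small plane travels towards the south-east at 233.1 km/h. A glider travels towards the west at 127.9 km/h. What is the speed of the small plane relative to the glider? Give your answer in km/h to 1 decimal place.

Taking east as x and north as y: small plane velocity = (164.827, -164.827) km/h; glider velocity = (-127.900, 0.000) km/h.
Velocity of small plane relative to glider = (164.827, -164.827) − (-127.900, 0.000) = (292.727, -164.827) km/h.
Magnitude = |(292.727, -164.827)| = 335.941 km/h.

335.9 km/h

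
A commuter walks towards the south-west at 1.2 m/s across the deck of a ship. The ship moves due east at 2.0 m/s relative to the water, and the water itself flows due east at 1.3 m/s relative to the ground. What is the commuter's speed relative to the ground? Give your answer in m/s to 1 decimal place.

2.6 m/s

In east/north components (m/s): commuter relative to ship = (-0.849, -0.849); ship relative to water = (2.000, 0.000); water relative to ground = (1.300, 0.000).
Sum = (2.451, -0.849) m/s.
Speed = |(2.451, -0.849)| = 2.594 m/s.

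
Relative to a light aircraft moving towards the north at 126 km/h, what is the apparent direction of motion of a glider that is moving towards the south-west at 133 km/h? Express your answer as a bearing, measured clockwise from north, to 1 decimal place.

203.1°

Taking east as x and north as y: glider velocity = (-94.045, -94.045) km/h; light aircraft velocity = (0.000, 126.000) km/h.
Velocity of glider relative to light aircraft = (-94.045, -94.045) − (0.000, 126.000) = (-94.045, -220.045) km/h.
Bearing = atan2(-94.05, -220.05) = 203.14° clockwise from north.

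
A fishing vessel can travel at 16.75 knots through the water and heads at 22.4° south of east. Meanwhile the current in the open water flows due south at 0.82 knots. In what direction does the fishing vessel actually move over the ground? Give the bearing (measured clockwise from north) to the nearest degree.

115°

Taking east as x and north as y: velocity relative to the water = (15.486, -6.383) knots; the water relative to ground = (0.000, -0.820) knots.
Velocity relative to ground = (15.486, -6.383) + (0.000, -0.820) = (15.486, -7.203) knots.
Bearing = atan2(15.49, -7.20) = 114.94° clockwise from north.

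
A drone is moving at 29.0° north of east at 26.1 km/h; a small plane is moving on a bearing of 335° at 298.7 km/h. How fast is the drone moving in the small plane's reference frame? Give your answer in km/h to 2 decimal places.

Taking east as x and north as y: drone velocity = (22.828, 12.654) km/h; small plane velocity = (-126.236, 270.714) km/h.
Velocity of drone relative to small plane = (22.828, 12.654) − (-126.236, 270.714) = (149.064, -258.061) km/h.
Magnitude = |(149.064, -258.061)| = 298.019 km/h.

298.02 km/h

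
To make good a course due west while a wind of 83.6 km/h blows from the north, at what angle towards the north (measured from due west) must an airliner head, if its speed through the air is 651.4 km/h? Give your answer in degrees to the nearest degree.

The wind pushes perpendicular to the desired track; the heading must have a component into the wind equal to 83.6 km/h: 651.4 sin θ = 83.6.
sin θ = 0.1283, so θ = 7.374°.

7°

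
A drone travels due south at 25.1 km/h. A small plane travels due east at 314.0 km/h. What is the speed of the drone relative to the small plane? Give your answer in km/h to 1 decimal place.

Taking east as x and north as y: drone velocity = (0.000, -25.100) km/h; small plane velocity = (314.000, 0.000) km/h.
Velocity of drone relative to small plane = (0.000, -25.100) − (314.000, 0.000) = (-314.000, -25.100) km/h.
Magnitude = |(-314.000, -25.100)| = 315.002 km/h.

315.0 km/h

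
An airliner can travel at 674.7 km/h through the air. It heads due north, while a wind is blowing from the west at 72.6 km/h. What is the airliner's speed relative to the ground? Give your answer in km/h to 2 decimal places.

Taking east as x and north as y: velocity relative to the air = (0.000, 674.700) km/h; the air relative to ground = (72.600, 0.000) km/h.
Velocity relative to ground = (0.000, 674.700) + (72.600, 0.000) = (72.600, 674.700) km/h.
Speed = |(72.600, 674.700)| = 678.595 km/h.

678.59 km/h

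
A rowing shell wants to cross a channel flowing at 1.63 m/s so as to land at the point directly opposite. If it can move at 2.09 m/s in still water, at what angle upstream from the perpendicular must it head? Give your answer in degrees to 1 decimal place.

To cancel the current, the upstream component of the rowing shell's velocity must equal the flow: 2.09 sin θ = 1.63.
sin θ = 1.63 / 2.09 = 0.7799.
θ = arcsin(0.7799) = 51.252°.

51.3°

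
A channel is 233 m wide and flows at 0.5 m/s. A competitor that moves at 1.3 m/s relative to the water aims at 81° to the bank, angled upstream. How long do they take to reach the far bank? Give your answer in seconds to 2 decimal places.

The component of the competitor's velocity perpendicular to the bank is 1.3 × sin 81° = 1.284 m/s.
Only the cross-stream component determines the crossing time; the current contributes nothing perpendicular to the bank.
Time = 233 / 1.284 = 181.465 s.

181.46 s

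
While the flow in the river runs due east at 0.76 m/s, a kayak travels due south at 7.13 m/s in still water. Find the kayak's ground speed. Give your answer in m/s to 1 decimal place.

Taking east as x and north as y: velocity relative to the water = (0.000, -7.130) m/s; the water relative to ground = (0.760, 0.000) m/s.
Velocity relative to ground = (0.000, -7.130) + (0.760, 0.000) = (0.760, -7.130) m/s.
Speed = |(0.760, -7.130)| = 7.170 m/s.

7.2 m/s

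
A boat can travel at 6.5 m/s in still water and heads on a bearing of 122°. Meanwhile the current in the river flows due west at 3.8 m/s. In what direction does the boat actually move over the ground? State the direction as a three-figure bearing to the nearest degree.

Taking east as x and north as y: velocity relative to the water = (5.512, -3.444) m/s; the water relative to ground = (-3.800, 0.000) m/s.
Velocity relative to ground = (5.512, -3.444) + (-3.800, 0.000) = (1.712, -3.444) m/s.
Bearing = atan2(1.71, -3.44) = 153.57° clockwise from north.

154°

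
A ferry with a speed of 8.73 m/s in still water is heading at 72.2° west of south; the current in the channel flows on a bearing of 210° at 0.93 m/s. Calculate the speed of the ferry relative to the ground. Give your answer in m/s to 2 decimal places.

9.44 m/s

Taking east as x and north as y: velocity relative to the water = (-8.312, -2.669) m/s; the water relative to ground = (-0.465, -0.805) m/s.
Velocity relative to ground = (-8.312, -2.669) + (-0.465, -0.805) = (-8.777, -3.474) m/s.
Speed = |(-8.777, -3.474)| = 9.440 m/s.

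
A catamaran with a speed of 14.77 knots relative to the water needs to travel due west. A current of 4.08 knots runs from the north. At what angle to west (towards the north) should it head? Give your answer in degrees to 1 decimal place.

16.0°

The current pushes perpendicular to the desired track; the heading must have a component into the current equal to 4.08 knots: 14.77 sin θ = 4.08.
sin θ = 0.2762, so θ = 16.036°.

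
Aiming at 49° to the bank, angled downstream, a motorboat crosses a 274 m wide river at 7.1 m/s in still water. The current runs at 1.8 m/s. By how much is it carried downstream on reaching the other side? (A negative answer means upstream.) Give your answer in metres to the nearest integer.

Perpendicular speed = 5.358 m/s; crossing time = 274 / 5.358 = 51.134 s.
Net downstream speed = 6.458 m/s.
Drift = 6.458 × 51.134 = 330.226 m (downstream).

330 m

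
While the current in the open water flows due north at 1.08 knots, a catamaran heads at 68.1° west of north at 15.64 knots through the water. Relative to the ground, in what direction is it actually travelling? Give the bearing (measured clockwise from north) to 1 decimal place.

Taking east as x and north as y: velocity relative to the water = (-14.511, 5.834) knots; the water relative to ground = (0.000, 1.080) knots.
Velocity relative to ground = (-14.511, 5.834) + (0.000, 1.080) = (-14.511, 6.914) knots.
Bearing = atan2(-14.51, 6.91) = 295.47° clockwise from north.

295.5°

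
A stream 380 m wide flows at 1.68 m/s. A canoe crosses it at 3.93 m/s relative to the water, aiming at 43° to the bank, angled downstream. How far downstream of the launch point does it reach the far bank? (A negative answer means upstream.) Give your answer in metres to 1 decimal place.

645.7 m

Perpendicular speed = 2.680 m/s; crossing time = 380 / 2.680 = 141.778 s.
Net downstream speed = 4.554 m/s.
Drift = 4.554 × 141.778 = 645.687 m (downstream).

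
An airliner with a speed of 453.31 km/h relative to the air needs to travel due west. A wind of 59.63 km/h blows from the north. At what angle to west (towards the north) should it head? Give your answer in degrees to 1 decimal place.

The wind pushes perpendicular to the desired track; the heading must have a component into the wind equal to 59.63 km/h: 453.31 sin θ = 59.63.
sin θ = 0.1315, so θ = 7.559°.

7.6°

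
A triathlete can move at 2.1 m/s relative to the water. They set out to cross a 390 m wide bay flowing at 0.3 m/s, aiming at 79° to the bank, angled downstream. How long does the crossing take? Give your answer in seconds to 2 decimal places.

189.19 s

The component of the triathlete's velocity perpendicular to the bank is 2.1 × sin 79° = 2.061 m/s.
The flow acts along the bank and has no component across it.
Time = 390 / 2.061 = 189.190 s.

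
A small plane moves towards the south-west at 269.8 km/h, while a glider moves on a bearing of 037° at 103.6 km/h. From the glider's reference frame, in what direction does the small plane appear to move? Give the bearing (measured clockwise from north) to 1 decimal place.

Taking east as x and north as y: small plane velocity = (-190.777, -190.777) km/h; glider velocity = (62.348, 82.739) km/h.
Velocity of small plane relative to glider = (-190.777, -190.777) − (62.348, 82.739) = (-253.125, -273.516) km/h.
Bearing = atan2(-253.13, -273.52) = 222.78° clockwise from north.

222.8°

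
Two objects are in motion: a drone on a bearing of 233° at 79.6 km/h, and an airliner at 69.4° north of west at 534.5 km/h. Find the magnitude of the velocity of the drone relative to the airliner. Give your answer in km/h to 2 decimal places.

Taking east as x and north as y: drone velocity = (-63.571, -47.904) km/h; airliner velocity = (-188.059, 500.324) km/h.
Velocity of drone relative to airliner = (-63.571, -47.904) − (-188.059, 500.324) = (124.488, -548.228) km/h.
Magnitude = |(124.488, -548.228)| = 562.185 km/h.

562.18 km/h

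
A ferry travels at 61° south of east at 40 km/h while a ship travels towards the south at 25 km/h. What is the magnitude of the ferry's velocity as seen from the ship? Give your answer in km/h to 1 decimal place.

21.8 km/h

Taking east as x and north as y: ferry velocity = (19.392, -34.985) km/h; ship velocity = (0.000, -25.000) km/h.
Velocity of ferry relative to ship = (19.392, -34.985) − (0.000, -25.000) = (19.392, -9.985) km/h.
Magnitude = |(19.392, -9.985)| = 21.812 km/h.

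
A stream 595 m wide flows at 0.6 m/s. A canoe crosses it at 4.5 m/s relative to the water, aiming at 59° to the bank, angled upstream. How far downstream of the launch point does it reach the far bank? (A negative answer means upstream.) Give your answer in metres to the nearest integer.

-265 m

Perpendicular speed = 3.857 m/s; crossing time = 595 / 3.857 = 154.255 s.
Net downstream speed = -1.718 m/s.
Drift = -1.718 × 154.255 = -264.959 m (upstream).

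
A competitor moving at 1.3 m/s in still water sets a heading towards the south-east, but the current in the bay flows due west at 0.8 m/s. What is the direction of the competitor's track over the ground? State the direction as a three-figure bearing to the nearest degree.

173°

Taking east as x and north as y: velocity relative to the water = (0.919, -0.919) m/s; the water relative to ground = (-0.800, 0.000) m/s.
Velocity relative to ground = (0.919, -0.919) + (-0.800, 0.000) = (0.119, -0.919) m/s.
Bearing = atan2(0.12, -0.92) = 172.61° clockwise from north.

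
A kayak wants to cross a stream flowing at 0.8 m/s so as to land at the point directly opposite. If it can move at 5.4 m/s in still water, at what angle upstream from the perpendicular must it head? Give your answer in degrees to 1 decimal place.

8.5°

To cancel the current, the upstream component of the kayak's velocity must equal the flow: 5.4 sin θ = 0.8.
sin θ = 0.8 / 5.4 = 0.1481.
θ = arcsin(0.1481) = 8.520°.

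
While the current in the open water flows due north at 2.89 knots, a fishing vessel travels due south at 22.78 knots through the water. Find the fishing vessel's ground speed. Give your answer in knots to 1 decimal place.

19.9 knots

Taking east as x and north as y: velocity relative to the water = (0.000, -22.780) knots; the water relative to ground = (0.000, 2.890) knots.
Velocity relative to ground = (0.000, -22.780) + (0.000, 2.890) = (0.000, -19.890) knots.
Speed = |(0.000, -19.890)| = 19.890 knots.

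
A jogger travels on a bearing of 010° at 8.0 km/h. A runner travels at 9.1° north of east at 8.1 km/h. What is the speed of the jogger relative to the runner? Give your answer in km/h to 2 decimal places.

9.34 km/h

Taking east as x and north as y: jogger velocity = (1.389, 7.878) km/h; runner velocity = (7.998, 1.281) km/h.
Velocity of jogger relative to runner = (1.389, 7.878) − (7.998, 1.281) = (-6.609, 6.597) km/h.
Magnitude = |(-6.609, 6.597)| = 9.338 km/h.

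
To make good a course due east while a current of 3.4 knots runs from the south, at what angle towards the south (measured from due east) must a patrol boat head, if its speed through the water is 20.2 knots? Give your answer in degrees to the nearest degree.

10°

The current pushes perpendicular to the desired track; the heading must have a component into the current equal to 3.4 knots: 20.2 sin θ = 3.4.
sin θ = 0.1683, so θ = 9.690°.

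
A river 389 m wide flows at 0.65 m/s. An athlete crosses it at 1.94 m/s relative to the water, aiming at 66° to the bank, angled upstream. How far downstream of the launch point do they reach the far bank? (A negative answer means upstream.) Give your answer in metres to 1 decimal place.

Perpendicular speed = 1.772 m/s; crossing time = 389 / 1.772 = 219.492 s.
Net downstream speed = -0.139 m/s.
Drift = -0.139 × 219.492 = -30.524 m (upstream).

-30.5 m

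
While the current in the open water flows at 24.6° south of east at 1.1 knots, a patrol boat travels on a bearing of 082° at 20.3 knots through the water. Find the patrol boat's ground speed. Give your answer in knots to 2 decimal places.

Taking east as x and north as y: velocity relative to the water = (20.102, 2.825) knots; the water relative to ground = (1.000, -0.458) knots.
Velocity relative to ground = (20.102, 2.825) + (1.000, -0.458) = (21.103, 2.367) knots.
Speed = |(21.103, 2.367)| = 21.235 knots.

21.23 knots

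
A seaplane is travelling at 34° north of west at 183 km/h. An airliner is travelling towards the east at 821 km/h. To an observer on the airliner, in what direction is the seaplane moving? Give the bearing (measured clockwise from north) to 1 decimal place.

Taking east as x and north as y: seaplane velocity = (-151.714, 102.332) km/h; airliner velocity = (821.000, 0.000) km/h.
Velocity of seaplane relative to airliner = (-151.714, 102.332) − (821.000, 0.000) = (-972.714, 102.332) km/h.
Bearing = atan2(-972.71, 102.33) = 276.01° clockwise from north.

276.0°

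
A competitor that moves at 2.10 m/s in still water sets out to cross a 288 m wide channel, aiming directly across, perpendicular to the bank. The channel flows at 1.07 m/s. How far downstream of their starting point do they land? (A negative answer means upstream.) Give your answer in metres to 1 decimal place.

Perpendicular speed = 2.100 m/s; crossing time = 288 / 2.100 = 137.143 s.
Net downstream speed = 1.070 m/s.
Drift = 1.070 × 137.143 = 146.743 m (downstream).

146.7 m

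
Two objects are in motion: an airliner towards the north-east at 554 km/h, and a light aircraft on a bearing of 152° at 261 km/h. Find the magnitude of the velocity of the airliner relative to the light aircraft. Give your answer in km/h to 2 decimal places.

677.93 km/h

Taking east as x and north as y: airliner velocity = (391.737, 391.737) km/h; light aircraft velocity = (122.532, -230.449) km/h.
Velocity of airliner relative to light aircraft = (391.737, 391.737) − (122.532, -230.449) = (269.205, 622.186) km/h.
Magnitude = |(269.205, 622.186)| = 677.929 km/h.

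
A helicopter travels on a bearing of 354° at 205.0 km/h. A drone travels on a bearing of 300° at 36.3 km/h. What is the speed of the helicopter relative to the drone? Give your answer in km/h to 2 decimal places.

Taking east as x and north as y: helicopter velocity = (-21.428, 203.877) km/h; drone velocity = (-31.437, 18.150) km/h.
Velocity of helicopter relative to drone = (-21.428, 203.877) − (-31.437, 18.150) = (10.008, 185.727) km/h.
Magnitude = |(10.008, 185.727)| = 185.996 km/h.

186.00 km/h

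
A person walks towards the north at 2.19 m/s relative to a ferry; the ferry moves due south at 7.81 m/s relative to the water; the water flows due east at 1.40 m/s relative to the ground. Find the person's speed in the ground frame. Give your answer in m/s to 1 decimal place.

5.8 m/s

In east/north components (m/s): person relative to ferry = (0.000, 2.190); ferry relative to water = (0.000, -7.810); water relative to ground = (1.400, 0.000).
Sum = (1.400, -5.620) m/s.
Speed = |(1.400, -5.620)| = 5.792 m/s.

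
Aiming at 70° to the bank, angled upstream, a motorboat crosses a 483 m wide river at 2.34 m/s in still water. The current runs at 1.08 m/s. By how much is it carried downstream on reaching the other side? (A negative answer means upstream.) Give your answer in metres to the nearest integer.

Perpendicular speed = 2.199 m/s; crossing time = 483 / 2.199 = 219.657 s.
Net downstream speed = 0.280 m/s.
Drift = 0.280 × 219.657 = 61.432 m (downstream).

61 m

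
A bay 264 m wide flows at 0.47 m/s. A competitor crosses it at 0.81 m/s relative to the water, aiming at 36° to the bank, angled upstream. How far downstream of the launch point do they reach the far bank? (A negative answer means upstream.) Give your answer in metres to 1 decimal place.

-102.8 m

Perpendicular speed = 0.476 m/s; crossing time = 264 / 0.476 = 554.498 s.
Net downstream speed = -0.185 m/s.
Drift = -0.185 × 554.498 = -102.751 m (upstream).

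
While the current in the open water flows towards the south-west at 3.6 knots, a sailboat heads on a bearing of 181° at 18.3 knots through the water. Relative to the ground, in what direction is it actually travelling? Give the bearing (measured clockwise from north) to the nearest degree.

188°

Taking east as x and north as y: velocity relative to the water = (-0.319, -18.297) knots; the water relative to ground = (-2.546, -2.546) knots.
Velocity relative to ground = (-0.319, -18.297) + (-2.546, -2.546) = (-2.865, -20.843) knots.
Bearing = atan2(-2.86, -20.84) = 187.83° clockwise from north.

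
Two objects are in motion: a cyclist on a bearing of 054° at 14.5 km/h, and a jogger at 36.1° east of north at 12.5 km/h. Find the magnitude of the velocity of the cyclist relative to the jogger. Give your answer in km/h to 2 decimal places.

Taking east as x and north as y: cyclist velocity = (11.731, 8.523) km/h; jogger velocity = (7.365, 10.100) km/h.
Velocity of cyclist relative to jogger = (11.731, 8.523) − (7.365, 10.100) = (4.366, -1.577) km/h.
Magnitude = |(4.366, -1.577)| = 4.642 km/h.

4.64 km/h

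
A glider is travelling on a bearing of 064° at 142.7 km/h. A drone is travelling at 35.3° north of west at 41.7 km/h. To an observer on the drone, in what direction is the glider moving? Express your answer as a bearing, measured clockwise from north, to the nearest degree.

077°

Taking east as x and north as y: glider velocity = (128.258, 62.556) km/h; drone velocity = (-34.033, 24.097) km/h.
Velocity of glider relative to drone = (128.258, 62.556) − (-34.033, 24.097) = (162.291, 38.459) km/h.
Bearing = atan2(162.29, 38.46) = 76.67° clockwise from north.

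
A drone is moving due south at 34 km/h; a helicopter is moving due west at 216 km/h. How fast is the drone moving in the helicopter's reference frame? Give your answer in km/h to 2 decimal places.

218.66 km/h

Taking east as x and north as y: drone velocity = (0.000, -34.000) km/h; helicopter velocity = (-216.000, 0.000) km/h.
Velocity of drone relative to helicopter = (0.000, -34.000) − (-216.000, 0.000) = (216.000, -34.000) km/h.
Magnitude = |(216.000, -34.000)| = 218.660 km/h.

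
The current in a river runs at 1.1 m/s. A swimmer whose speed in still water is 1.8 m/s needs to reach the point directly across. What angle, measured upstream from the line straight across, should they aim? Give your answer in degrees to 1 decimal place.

37.7°

To cancel the current, the upstream component of the swimmer's velocity must equal the flow: 1.8 sin θ = 1.1.
sin θ = 1.1 / 1.8 = 0.6111.
θ = arcsin(0.6111) = 37.670°.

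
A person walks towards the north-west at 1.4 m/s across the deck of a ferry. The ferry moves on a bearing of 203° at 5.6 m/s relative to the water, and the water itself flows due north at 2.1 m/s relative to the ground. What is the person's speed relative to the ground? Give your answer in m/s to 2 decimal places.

In east/north components (m/s): person relative to ferry = (-0.990, 0.990); ferry relative to water = (-2.188, -5.155); water relative to ground = (0.000, 2.100).
Sum = (-3.178, -2.065) m/s.
Speed = |(-3.178, -2.065)| = 3.790 m/s.

3.79 m/s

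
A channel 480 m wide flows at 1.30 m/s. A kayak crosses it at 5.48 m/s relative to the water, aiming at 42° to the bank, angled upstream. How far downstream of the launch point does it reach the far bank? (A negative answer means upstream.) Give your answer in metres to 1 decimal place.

-362.9 m

Perpendicular speed = 3.667 m/s; crossing time = 480 / 3.667 = 130.903 s.
Net downstream speed = -2.772 m/s.
Drift = -2.772 × 130.903 = -362.920 m (upstream).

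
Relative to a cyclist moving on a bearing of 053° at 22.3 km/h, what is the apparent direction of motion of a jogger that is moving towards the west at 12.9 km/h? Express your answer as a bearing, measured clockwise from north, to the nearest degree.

246°

Taking east as x and north as y: jogger velocity = (-12.900, 0.000) km/h; cyclist velocity = (17.810, 13.420) km/h.
Velocity of jogger relative to cyclist = (-12.900, 0.000) − (17.810, 13.420) = (-30.710, -13.420) km/h.
Bearing = atan2(-30.71, -13.42) = 246.39° clockwise from north.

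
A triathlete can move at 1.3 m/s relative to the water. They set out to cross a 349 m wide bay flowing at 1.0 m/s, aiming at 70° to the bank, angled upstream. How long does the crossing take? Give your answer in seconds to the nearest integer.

The component of the triathlete's velocity perpendicular to the bank is 1.3 × sin 70° = 1.222 m/s.
The flow acts along the bank and has no component across it.
Time = 349 / 1.222 = 285.691 s.

286 s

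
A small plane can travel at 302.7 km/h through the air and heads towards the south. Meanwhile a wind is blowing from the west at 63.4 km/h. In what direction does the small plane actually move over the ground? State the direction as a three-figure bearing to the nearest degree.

168°

Taking east as x and north as y: velocity relative to the air = (0.000, -302.700) km/h; the air relative to ground = (63.400, 0.000) km/h.
Velocity relative to ground = (0.000, -302.700) + (63.400, 0.000) = (63.400, -302.700) km/h.
Bearing = atan2(63.40, -302.70) = 168.17° clockwise from north.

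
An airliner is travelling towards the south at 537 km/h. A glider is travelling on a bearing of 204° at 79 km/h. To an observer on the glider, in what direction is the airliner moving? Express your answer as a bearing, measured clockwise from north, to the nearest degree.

Taking east as x and north as y: airliner velocity = (0.000, -537.000) km/h; glider velocity = (-32.132, -72.170) km/h.
Velocity of airliner relative to glider = (0.000, -537.000) − (-32.132, -72.170) = (32.132, -464.830) km/h.
Bearing = atan2(32.13, -464.83) = 176.05° clockwise from north.

176°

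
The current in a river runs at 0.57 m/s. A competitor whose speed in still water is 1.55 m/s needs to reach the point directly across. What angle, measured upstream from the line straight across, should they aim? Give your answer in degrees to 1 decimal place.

To cancel the current, the upstream component of the competitor's velocity must equal the flow: 1.55 sin θ = 0.57.
sin θ = 0.57 / 1.55 = 0.3677.
θ = arcsin(0.3677) = 21.576°.

21.6°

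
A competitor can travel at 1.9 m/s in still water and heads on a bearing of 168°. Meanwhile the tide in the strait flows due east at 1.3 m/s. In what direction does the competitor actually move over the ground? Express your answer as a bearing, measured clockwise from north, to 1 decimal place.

137.6°

Taking east as x and north as y: velocity relative to the water = (0.395, -1.858) m/s; the water relative to ground = (1.300, 0.000) m/s.
Velocity relative to ground = (0.395, -1.858) + (1.300, 0.000) = (1.695, -1.858) m/s.
Bearing = atan2(1.70, -1.86) = 137.63° clockwise from north.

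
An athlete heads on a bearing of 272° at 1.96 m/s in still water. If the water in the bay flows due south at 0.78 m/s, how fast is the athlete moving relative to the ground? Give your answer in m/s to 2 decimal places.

2.08 m/s

Taking east as x and north as y: velocity relative to the water = (-1.959, 0.068) m/s; the water relative to ground = (0.000, -0.780) m/s.
Velocity relative to ground = (-1.959, 0.068) + (0.000, -0.780) = (-1.959, -0.712) m/s.
Speed = |(-1.959, -0.712)| = 2.084 m/s.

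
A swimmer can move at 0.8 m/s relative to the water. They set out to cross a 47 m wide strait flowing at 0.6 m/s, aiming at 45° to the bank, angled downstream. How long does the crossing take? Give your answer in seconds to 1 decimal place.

The component of the swimmer's velocity perpendicular to the bank is 0.8 × sin 45° = 0.566 m/s.
Only the cross-stream component determines the crossing time; the current contributes nothing perpendicular to the bank.
Time = 47 / 0.566 = 83.085 s.

83.1 s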